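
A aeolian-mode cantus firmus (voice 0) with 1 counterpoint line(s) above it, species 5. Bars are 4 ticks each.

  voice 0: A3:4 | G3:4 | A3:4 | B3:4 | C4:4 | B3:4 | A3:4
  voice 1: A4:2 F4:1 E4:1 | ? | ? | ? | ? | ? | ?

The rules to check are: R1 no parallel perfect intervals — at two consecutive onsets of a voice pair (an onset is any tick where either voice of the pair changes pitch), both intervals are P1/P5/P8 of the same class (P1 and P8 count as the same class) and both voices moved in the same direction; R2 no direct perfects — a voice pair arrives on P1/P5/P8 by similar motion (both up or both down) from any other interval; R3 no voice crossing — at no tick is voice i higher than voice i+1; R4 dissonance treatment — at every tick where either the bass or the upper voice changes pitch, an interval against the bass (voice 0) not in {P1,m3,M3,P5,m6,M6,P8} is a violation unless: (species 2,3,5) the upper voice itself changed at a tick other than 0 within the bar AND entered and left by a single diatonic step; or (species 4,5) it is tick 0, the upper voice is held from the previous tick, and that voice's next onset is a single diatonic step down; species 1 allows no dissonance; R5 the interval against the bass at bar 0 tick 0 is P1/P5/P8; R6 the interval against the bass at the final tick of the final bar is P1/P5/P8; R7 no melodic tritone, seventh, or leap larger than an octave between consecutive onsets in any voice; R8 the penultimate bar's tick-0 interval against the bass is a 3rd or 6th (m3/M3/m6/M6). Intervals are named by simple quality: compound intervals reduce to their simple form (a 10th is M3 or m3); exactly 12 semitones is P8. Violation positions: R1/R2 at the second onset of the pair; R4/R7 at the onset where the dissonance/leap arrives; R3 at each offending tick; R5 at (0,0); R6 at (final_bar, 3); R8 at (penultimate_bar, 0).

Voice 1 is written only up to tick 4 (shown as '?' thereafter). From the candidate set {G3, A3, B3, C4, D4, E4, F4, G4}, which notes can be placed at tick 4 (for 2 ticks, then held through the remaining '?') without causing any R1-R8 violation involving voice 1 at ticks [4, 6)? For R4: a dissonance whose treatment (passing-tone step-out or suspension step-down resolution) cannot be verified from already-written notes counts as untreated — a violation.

{B3, E4, G4}

G3: violates R2
A3: violates R4
B3: legal
C4: violates R4
D4: violates R1
E4: legal
F4: violates R4
G4: legal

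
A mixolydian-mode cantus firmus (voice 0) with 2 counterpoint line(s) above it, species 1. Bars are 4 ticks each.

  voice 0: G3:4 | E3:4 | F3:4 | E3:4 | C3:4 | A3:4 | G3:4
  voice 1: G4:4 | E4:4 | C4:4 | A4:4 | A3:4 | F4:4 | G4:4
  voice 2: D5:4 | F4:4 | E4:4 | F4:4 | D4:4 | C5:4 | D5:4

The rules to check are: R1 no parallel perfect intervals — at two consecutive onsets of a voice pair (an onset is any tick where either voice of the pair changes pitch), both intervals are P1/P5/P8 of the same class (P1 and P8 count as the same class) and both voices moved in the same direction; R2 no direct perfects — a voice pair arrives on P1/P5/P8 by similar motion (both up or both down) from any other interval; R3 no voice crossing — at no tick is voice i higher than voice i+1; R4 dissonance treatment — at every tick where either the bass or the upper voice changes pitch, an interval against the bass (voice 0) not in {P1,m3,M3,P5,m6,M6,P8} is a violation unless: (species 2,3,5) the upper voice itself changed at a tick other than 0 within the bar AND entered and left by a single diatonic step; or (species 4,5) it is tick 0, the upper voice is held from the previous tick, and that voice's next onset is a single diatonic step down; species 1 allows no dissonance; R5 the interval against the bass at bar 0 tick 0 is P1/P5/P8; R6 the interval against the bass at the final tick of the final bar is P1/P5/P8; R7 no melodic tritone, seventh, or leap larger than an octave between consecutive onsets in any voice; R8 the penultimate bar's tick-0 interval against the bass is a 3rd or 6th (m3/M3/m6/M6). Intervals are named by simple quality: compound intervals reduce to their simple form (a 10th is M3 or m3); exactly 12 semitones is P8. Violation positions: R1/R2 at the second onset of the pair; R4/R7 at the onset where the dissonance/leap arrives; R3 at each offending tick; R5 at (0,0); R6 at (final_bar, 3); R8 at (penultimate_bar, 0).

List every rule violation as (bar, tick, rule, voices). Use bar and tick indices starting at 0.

bar 0: v0=G3 v1=G4 v2=D5 downbeat P5
bar 1: v0=E3 v1=E4 v2=F4 downbeat m2
bar 2: v0=F3 v1=C4 v2=E4 downbeat M7
bar 3: v0=E3 v1=A4 v2=F4 downbeat m2
bar 4: v0=C3 v1=A3 v2=D4 downbeat M2
bar 5: v0=A3 v1=F4 v2=C5 downbeat m3
bar 6: v0=G3 v1=G4 v2=D5 downbeat P5
  -> R1 @ bar 1 tick 0 v(0, 1): G3/G4 P8 -> E3/E4 P8 similar
  -> R4 @ bar 1 tick 0 v(0, 2): E3/F4 m2 untreated
  -> R4 @ bar 2 tick 0 v(0, 2): F3/E4 M7 untreated
  -> R3 @ bar 3 tick 0 v(1, 2): A4 above F4
  -> R4 @ bar 3 tick 0 v(0, 1): E3/A4 P4 untreated
  -> R4 @ bar 3 tick 0 v(0, 2): E3/F4 m2 untreated
  -> R3 @ bar 3 tick 1 v(1, 2): A4 above F4
  -> R3 @ bar 3 tick 2 v(1, 2): A4 above F4
  -> R3 @ bar 3 tick 3 v(1, 2): A4 above F4
  -> R4 @ bar 4 tick 0 v(0, 2): C3/D4 M2 untreated
  -> R2 @ bar 5 tick 0 v(1, 2): A3/D4 P4 -> F4/C5 P5 similar
  -> R7 @ bar 5 tick 0 v(2,): D4->C5 leap 10st
  -> R1 @ bar 6 tick 0 v(1, 2): F4/C5 P5 -> G4/D5 P5 similar

(1, 0, R1, (0, 1))
(1, 0, R4, (0, 2))
(2, 0, R4, (0, 2))
(3, 0, R3, (1, 2))
(3, 0, R4, (0, 1))
(3, 0, R4, (0, 2))
(3, 1, R3, (1, 2))
(3, 2, R3, (1, 2))
(3, 3, R3, (1, 2))
(4, 0, R4, (0, 2))
(5, 0, R2, (1, 2))
(5, 0, R7, (2,))
(6, 0, R1, (1, 2))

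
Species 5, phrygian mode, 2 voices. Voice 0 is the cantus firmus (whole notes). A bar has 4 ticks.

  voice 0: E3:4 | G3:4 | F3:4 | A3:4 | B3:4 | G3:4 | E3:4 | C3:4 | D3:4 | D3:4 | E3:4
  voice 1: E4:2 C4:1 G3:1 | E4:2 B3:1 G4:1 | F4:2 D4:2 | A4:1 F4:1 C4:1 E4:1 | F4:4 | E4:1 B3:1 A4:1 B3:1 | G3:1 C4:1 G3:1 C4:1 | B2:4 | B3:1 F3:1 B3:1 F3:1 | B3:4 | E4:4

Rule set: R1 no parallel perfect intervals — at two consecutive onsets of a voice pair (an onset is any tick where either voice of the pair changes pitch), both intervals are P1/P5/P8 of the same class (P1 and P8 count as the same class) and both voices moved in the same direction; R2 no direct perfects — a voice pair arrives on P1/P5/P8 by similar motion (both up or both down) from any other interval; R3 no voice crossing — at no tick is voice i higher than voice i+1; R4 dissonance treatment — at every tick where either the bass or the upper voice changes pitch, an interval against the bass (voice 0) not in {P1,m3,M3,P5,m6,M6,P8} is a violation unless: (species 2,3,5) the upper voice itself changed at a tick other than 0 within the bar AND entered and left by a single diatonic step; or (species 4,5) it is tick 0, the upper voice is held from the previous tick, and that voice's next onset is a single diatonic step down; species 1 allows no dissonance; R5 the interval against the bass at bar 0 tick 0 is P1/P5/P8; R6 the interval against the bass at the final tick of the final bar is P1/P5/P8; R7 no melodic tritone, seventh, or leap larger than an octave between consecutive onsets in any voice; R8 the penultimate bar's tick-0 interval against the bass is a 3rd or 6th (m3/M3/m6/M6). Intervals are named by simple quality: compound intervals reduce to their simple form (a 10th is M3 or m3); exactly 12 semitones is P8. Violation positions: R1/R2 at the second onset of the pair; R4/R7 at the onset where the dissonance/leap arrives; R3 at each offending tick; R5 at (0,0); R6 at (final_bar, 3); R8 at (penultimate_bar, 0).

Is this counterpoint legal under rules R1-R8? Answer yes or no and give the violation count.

No (17 violations)

bar 0: v0=E3 v1=E4 (P8)
bar 1: v0=G3 v1=E4 (M6)
bar 2: v0=F3 v1=F4 (P8)
bar 3: v0=A3 v1=A4 (P8)
bar 4: v0=B3 v1=F4 (TT)
bar 5: v0=G3 v1=E4 (M6)
bar 6: v0=E3 v1=G3 (m3)
bar 7: v0=C3 v1=B2 (m2)
bar 8: v0=D3 v1=B3 (M6)
bar 9: v0=D3 v1=B3 (M6)
bar 10: v0=E3 v1=E4 (P8)
  R1 @ bar2.0: G3/G4 P8 -> F3/F4 P8 similar
  R2 @ bar3.0: F3/D4 M6 -> A3/A4 P8 similar
  R4 @ bar4.0: B3/F4 TT untreated
  R4 @ bar5.2: G3/A4 M2 untreated
  R7 @ bar5.2: B3->A4 leap 10st
  R7 @ bar5.3: A4->B3 leap 10st
  R3 @ bar7.0: C3 above B2
  R4 @ bar7.0: C3/B2 m2 untreated
  R7 @ bar7.0: C4->B2 leap 13st
  R3 @ bar7.1: C3 above B2
  R3 @ bar7.2: C3 above B2
  R3 @ bar7.3: C3 above B2
  R7 @ bar8.1: B3->F3 leap 6st
  R7 @ bar8.2: F3->B3 leap 6st
  R7 @ bar8.3: B3->F3 leap 6st
  R7 @ bar9.0: F3->B3 leap 6st
  R2 @ bar10.0: D3/B3 M6 -> E3/E4 P8 similar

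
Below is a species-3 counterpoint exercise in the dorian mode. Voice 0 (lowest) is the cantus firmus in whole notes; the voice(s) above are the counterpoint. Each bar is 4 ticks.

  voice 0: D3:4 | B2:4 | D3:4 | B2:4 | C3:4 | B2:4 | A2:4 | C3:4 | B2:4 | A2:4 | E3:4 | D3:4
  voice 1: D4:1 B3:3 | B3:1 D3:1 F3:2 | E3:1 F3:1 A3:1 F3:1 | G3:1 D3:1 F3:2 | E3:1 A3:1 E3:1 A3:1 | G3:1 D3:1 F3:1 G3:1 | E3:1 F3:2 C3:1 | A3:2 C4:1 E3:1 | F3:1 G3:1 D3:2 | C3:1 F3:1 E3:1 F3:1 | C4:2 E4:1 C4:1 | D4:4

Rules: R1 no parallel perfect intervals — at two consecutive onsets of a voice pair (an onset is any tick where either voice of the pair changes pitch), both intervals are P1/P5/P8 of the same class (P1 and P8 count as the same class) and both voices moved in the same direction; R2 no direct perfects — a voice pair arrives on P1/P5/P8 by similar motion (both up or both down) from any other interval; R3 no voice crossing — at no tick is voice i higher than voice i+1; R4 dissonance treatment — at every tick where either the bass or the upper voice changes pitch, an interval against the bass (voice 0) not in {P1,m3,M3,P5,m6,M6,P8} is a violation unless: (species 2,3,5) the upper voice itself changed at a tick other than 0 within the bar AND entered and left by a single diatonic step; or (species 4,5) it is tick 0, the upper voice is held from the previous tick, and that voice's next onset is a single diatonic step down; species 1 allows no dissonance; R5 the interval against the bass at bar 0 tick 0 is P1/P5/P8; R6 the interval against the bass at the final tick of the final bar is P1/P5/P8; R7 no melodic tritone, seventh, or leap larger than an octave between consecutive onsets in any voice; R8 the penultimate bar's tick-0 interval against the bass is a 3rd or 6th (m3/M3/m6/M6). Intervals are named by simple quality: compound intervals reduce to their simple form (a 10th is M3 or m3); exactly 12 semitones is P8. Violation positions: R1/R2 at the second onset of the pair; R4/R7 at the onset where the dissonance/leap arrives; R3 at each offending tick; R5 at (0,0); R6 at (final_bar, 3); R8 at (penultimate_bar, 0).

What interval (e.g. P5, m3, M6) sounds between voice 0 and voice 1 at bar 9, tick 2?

P5

voice 0=A2 voice 1=E3 -> P5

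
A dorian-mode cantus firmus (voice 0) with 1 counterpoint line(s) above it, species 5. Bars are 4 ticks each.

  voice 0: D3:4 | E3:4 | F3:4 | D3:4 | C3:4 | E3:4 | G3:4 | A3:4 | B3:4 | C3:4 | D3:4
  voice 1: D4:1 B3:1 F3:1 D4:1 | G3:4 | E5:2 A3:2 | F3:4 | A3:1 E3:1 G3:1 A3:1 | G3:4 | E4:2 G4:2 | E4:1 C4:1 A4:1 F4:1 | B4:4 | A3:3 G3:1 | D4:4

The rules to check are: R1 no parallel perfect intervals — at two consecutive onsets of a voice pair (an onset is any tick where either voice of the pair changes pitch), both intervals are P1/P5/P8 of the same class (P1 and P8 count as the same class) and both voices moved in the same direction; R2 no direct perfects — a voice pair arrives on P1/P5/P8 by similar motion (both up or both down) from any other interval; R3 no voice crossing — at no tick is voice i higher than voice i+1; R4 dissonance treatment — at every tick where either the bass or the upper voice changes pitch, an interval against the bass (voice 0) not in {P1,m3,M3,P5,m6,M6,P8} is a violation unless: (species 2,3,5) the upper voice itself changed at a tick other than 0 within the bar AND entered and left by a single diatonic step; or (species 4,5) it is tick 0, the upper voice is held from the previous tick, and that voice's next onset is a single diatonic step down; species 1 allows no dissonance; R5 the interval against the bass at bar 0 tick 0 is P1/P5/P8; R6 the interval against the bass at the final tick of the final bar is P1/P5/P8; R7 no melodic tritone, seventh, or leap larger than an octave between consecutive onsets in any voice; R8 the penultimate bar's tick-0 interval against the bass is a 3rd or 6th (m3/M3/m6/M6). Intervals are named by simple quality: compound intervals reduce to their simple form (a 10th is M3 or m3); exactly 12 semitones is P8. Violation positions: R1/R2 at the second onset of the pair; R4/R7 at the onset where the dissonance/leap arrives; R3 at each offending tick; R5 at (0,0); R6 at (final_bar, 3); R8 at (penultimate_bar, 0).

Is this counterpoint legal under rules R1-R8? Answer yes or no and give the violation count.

No (9 violations)

bar 0: v0=D3 v1=D4 (P8)
bar 1: v0=E3 v1=G3 (m3)
bar 2: v0=F3 v1=E5 (M7)
bar 3: v0=D3 v1=F3 (m3)
bar 4: v0=C3 v1=A3 (M6)
bar 5: v0=E3 v1=G3 (m3)
bar 6: v0=G3 v1=E4 (M6)
bar 7: v0=A3 v1=E4 (P5)
bar 8: v0=B3 v1=B4 (P8)
bar 9: v0=C3 v1=A3 (M6)
bar 10: v0=D3 v1=D4 (P8)
  R7 @ bar0.2: B3->F3 leap 6st
  R4 @ bar2.0: F3/E5 M7 untreated
  R7 @ bar2.0: G3->E5 leap 21st
  R7 @ bar2.2: E5->A3 leap 19st
  R2 @ bar8.0: A3/F4 m6 -> B3/B4 P8 similar
  R7 @ bar8.0: F4->B4 leap 6st
  R7 @ bar9.0: B3->C3 leap 11st
  R7 @ bar9.0: B4->A3 leap 14st
  R2 @ bar10.0: C3/G3 P5 -> D3/D4 P8 similar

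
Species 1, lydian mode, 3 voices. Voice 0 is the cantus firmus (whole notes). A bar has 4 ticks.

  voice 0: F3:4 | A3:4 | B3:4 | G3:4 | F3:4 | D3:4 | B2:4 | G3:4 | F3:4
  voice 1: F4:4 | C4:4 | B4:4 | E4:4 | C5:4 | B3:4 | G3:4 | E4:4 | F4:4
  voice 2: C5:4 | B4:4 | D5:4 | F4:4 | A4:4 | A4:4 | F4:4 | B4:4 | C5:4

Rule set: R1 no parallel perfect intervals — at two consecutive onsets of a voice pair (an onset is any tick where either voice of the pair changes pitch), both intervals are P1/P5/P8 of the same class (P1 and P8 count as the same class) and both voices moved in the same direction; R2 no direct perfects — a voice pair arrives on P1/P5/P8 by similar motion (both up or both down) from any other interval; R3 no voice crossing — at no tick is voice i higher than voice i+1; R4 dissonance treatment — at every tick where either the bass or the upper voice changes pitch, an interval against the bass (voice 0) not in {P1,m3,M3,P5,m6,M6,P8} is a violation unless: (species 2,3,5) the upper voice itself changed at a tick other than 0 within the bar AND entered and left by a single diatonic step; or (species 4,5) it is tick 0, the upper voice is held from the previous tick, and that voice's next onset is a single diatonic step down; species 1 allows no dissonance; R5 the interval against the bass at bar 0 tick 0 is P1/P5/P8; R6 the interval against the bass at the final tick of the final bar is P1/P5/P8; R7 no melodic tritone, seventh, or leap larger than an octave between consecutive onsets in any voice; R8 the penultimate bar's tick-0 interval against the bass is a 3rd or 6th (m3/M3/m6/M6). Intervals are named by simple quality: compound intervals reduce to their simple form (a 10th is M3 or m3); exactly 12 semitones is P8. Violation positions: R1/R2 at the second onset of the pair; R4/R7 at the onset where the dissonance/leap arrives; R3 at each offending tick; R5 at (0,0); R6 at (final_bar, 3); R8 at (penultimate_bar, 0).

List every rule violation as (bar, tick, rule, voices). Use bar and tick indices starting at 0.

bar 0: v0=F3 v1=F4 v2=C5 downbeat P5
bar 1: v0=A3 v1=C4 v2=B4 downbeat M2
bar 2: v0=B3 v1=B4 v2=D5 downbeat m3
bar 3: v0=G3 v1=E4 v2=F4 downbeat m7
bar 4: v0=F3 v1=C5 v2=A4 downbeat M3
bar 5: v0=D3 v1=B3 v2=A4 downbeat P5
bar 6: v0=B2 v1=G3 v2=F4 downbeat TT
bar 7: v0=G3 v1=E4 v2=B4 downbeat M3
bar 8: v0=F3 v1=F4 v2=C5 downbeat P5
  -> R4 @ bar 1 tick 0 v(0, 2): A3/B4 M2 untreated
  -> R2 @ bar 2 tick 0 v(0, 1): A3/C4 m3 -> B3/B4 P8 similar
  -> R7 @ bar 2 tick 0 v(1,): C4->B4 leap 11st
  -> R4 @ bar 3 tick 0 v(0, 2): G3/F4 m7 untreated
  -> R3 @ bar 4 tick 0 v(1, 2): C5 above A4
  -> R3 @ bar 4 tick 1 v(1, 2): C5 above A4
  -> R3 @ bar 4 tick 2 v(1, 2): C5 above A4
  -> R3 @ bar 4 tick 3 v(1, 2): C5 above A4
  -> R7 @ bar 5 tick 0 v(1,): C5->B3 leap 13st
  -> R4 @ bar 6 tick 0 v(0, 2): B2/F4 TT untreated
  -> R2 @ bar 7 tick 0 v(1, 2): G3/F4 m7 -> E4/B4 P5 similar
  -> R7 @ bar 7 tick 0 v(2,): F4->B4 leap 6st
  -> R1 @ bar 8 tick 0 v(1, 2): E4/B4 P5 -> F4/C5 P5 similar

(1, 0, R4, (0, 2))
(2, 0, R2, (0, 1))
(2, 0, R7, (1,))
(3, 0, R4, (0, 2))
(4, 0, R3, (1, 2))
(4, 1, R3, (1, 2))
(4, 2, R3, (1, 2))
(4, 3, R3, (1, 2))
(5, 0, R7, (1,))
(6, 0, R4, (0, 2))
(7, 0, R2, (1, 2))
(7, 0, R7, (2,))
(8, 0, R1, (1, 2))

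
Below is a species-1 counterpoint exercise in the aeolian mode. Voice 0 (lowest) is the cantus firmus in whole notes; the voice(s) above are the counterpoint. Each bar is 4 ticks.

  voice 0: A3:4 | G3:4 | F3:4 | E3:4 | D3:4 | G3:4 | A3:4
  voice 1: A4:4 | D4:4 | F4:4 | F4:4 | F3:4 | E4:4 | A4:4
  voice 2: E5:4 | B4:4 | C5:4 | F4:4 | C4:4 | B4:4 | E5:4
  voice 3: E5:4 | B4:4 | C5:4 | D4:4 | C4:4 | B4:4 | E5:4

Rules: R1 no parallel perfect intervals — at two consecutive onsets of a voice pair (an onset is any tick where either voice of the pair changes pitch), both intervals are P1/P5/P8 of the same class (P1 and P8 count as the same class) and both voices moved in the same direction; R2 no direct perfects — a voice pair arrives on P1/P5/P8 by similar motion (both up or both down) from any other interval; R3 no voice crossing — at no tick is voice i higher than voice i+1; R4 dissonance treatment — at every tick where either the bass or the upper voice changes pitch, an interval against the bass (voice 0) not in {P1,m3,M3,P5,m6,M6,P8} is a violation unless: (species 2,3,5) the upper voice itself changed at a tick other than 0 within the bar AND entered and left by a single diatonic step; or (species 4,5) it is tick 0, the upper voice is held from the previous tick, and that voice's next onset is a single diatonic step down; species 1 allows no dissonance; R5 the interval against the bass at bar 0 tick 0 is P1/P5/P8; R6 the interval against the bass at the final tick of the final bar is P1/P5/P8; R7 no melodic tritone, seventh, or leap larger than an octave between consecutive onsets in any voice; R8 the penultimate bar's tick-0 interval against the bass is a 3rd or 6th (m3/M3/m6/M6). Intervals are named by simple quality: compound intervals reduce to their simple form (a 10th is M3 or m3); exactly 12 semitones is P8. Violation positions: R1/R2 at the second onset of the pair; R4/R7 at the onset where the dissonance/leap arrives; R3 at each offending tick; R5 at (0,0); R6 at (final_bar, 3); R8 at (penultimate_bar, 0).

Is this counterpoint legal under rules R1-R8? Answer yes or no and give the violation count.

No (30 violations)

bar 0: v0=A3 v1=A4 v2=E5 v3=E5 (P5)
bar 1: v0=G3 v1=D4 v2=B4 v3=B4 (M3)
bar 2: v0=F3 v1=F4 v2=C5 v3=C5 (P5)
bar 3: v0=E3 v1=F4 v2=F4 v3=D4 (m7)
bar 4: v0=D3 v1=F3 v2=C4 v3=C4 (m7)
bar 5: v0=G3 v1=E4 v2=B4 v3=B4 (M3)
bar 6: v0=A3 v1=A4 v2=E5 v3=E5 (P5)
  R1 @ bar1.0: E5/E5 P1 -> B4/B4 P1 similar
  R2 @ bar1.0: A3/A4 P8 -> G3/D4 P5 similar
  R1 @ bar2.0: B4/B4 P1 -> C5/C5 P1 similar
  R2 @ bar2.0: D4/B4 M6 -> F4/C5 P5 similar
  R2 @ bar2.0: D4/B4 M6 -> F4/C5 P5 similar
  R3 @ bar3.0: F4 above D4
  R4 @ bar3.0: E3/F4 m2 untreated
  R4 @ bar3.0: E3/F4 m2 untreated
  R4 @ bar3.0: E3/D4 m7 untreated
  R7 @ bar3.0: C5->D4 leap 10st
  R3 @ bar3.1: F4 above D4
  R3 @ bar3.2: F4 above D4
  R3 @ bar3.3: F4 above D4
  R2 @ bar4.0: F4/F4 P1 -> F3/C4 P5 similar
  R2 @ bar4.0: F4/D4 m3 -> F3/C4 P5 similar
  R2 @ bar4.0: F4/D4 m3 -> C4/C4 P1 similar
  R4 @ bar4.0: D3/C4 m7 untreated
  R4 @ bar4.0: D3/C4 m7 untreated
  R1 @ bar5.0: F3/C4 P5 -> E4/B4 P5 similar
  R1 @ bar5.0: F3/C4 P5 -> E4/B4 P5 similar
  R1 @ bar5.0: C4/C4 P1 -> B4/B4 P1 similar
  R7 @ bar5.0: F3->E4 leap 11st
  R7 @ bar5.0: C4->B4 leap 11st
  R7 @ bar5.0: C4->B4 leap 11st
  R1 @ bar6.0: E4/B4 P5 -> A4/E5 P5 similar
  R1 @ bar6.0: E4/B4 P5 -> A4/E5 P5 similar
  R1 @ bar6.0: B4/B4 P1 -> E5/E5 P1 similar
  R2 @ bar6.0: G3/E4 M6 -> A3/A4 P8 similar
  R2 @ bar6.0: G3/B4 M3 -> A3/E5 P5 similar
  R2 @ bar6.0: G3/B4 M3 -> A3/E5 P5 similar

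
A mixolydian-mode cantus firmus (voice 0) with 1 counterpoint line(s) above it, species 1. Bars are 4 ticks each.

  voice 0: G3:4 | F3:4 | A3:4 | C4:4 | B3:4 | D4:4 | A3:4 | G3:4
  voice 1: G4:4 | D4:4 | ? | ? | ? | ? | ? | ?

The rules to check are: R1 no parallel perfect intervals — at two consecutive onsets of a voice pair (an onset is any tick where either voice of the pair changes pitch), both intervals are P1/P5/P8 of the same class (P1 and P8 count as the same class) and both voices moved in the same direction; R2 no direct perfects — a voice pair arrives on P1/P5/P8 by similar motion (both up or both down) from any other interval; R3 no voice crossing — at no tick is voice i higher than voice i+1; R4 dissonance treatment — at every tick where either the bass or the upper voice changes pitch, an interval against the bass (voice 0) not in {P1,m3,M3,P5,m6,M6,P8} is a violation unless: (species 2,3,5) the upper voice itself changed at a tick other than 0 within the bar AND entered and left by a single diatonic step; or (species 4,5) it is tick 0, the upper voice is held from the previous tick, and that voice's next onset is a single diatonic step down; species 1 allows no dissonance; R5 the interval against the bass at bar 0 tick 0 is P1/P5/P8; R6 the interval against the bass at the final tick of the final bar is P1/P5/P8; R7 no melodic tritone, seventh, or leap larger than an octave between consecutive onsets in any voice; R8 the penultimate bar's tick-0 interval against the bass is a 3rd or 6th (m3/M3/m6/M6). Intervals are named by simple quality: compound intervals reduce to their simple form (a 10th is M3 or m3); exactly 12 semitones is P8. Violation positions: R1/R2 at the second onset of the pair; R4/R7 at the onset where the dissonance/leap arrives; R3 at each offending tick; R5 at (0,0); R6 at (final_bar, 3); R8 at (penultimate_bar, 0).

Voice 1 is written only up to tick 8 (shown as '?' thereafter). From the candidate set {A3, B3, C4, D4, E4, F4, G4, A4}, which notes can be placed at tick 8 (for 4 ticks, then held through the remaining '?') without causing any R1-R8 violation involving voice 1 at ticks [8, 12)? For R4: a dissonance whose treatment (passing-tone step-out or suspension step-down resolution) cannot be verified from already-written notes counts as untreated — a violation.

{A3, C4, F4}

A3: legal
B3: violates R4
C4: legal
D4: violates R4
E4: violates R2
F4: legal
G4: violates R4
A4: violates R2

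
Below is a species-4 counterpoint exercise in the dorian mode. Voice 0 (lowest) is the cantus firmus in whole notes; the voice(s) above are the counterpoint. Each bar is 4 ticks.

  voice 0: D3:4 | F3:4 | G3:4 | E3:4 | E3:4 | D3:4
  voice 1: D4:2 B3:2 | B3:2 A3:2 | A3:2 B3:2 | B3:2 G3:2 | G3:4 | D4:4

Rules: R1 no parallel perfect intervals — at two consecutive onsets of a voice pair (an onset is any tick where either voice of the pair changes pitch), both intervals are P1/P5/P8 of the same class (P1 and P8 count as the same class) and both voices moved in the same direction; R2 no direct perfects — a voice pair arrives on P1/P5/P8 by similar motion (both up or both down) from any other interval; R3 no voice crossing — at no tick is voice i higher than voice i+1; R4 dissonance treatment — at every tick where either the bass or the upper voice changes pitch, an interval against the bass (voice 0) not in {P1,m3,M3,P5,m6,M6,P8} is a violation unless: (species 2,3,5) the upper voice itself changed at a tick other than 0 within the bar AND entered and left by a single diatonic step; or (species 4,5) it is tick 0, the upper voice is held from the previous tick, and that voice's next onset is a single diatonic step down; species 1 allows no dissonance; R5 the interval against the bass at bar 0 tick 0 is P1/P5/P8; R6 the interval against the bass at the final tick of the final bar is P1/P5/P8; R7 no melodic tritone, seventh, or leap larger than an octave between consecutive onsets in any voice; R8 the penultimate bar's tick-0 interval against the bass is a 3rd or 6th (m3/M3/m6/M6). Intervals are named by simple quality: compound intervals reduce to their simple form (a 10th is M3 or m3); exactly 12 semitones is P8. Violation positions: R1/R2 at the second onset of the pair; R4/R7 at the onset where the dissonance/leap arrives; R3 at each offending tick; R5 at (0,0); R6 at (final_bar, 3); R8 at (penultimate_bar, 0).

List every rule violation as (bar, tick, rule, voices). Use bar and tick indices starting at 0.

bar 0: v0=D3 v1=D4 downbeat P8
bar 1: v0=F3 v1=B3 downbeat TT
bar 2: v0=G3 v1=A3 downbeat M2
bar 3: v0=E3 v1=B3 downbeat P5
bar 4: v0=E3 v1=G3 downbeat m3
bar 5: v0=D3 v1=D4 downbeat P8
  -> R4 @ bar 2 tick 0 v(0, 1): G3/A3 M2 untreated

(2, 0, R4, (0, 1))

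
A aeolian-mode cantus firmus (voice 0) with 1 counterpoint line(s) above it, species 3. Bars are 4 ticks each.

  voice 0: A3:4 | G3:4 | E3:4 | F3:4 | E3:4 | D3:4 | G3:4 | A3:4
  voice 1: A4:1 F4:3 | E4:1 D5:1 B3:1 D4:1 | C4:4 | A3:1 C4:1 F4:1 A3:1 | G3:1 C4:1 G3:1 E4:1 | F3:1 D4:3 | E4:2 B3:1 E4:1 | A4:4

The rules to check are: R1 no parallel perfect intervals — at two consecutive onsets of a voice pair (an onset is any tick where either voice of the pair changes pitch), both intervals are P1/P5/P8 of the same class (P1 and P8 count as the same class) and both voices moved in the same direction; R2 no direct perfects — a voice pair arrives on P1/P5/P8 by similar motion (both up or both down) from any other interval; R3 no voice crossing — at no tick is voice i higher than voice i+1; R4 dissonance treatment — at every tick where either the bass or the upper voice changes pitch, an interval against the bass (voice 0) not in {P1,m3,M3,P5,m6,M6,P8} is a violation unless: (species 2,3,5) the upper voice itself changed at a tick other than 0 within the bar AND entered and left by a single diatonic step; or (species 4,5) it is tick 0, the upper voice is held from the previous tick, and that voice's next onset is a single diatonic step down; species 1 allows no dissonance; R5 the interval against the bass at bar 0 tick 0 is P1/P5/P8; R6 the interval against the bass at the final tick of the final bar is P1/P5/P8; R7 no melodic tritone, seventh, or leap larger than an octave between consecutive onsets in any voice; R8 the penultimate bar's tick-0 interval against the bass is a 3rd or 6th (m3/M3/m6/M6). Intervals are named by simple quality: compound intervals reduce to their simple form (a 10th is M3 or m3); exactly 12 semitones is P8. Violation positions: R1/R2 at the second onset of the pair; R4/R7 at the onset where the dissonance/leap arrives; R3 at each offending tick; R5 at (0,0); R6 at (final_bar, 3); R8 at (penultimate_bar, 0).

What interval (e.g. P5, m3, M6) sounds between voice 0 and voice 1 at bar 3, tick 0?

M3

voice 0=F3 voice 1=A3 -> M3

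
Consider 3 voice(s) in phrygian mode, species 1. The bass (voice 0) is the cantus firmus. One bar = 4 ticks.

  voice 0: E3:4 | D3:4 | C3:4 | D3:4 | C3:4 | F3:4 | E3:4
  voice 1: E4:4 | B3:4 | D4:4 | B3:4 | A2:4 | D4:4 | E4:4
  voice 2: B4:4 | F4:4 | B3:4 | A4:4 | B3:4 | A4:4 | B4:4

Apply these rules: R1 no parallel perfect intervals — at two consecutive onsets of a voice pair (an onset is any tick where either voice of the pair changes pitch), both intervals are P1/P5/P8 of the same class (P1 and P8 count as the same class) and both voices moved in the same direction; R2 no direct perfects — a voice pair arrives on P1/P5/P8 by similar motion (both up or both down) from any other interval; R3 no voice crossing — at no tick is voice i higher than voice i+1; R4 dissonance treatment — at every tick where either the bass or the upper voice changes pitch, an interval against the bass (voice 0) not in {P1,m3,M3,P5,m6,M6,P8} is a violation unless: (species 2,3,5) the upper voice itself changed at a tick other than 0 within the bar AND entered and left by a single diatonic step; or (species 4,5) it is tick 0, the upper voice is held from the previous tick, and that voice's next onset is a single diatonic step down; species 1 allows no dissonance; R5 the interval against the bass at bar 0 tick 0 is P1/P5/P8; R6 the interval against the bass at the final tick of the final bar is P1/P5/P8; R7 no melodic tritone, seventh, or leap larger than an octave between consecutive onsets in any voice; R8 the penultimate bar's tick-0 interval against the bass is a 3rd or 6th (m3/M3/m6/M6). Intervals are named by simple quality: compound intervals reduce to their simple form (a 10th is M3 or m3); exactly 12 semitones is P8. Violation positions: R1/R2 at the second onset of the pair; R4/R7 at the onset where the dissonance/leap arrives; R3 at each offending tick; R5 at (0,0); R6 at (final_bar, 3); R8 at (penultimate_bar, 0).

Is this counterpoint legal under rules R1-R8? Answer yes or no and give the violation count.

No (21 violations)

bar 0: v0=E3 v1=E4 v2=B4 (P5)
bar 1: v0=D3 v1=B3 v2=F4 (m3)
bar 2: v0=C3 v1=D4 v2=B3 (M7)
bar 3: v0=D3 v1=B3 v2=A4 (P5)
bar 4: v0=C3 v1=A2 v2=B3 (M7)
bar 5: v0=F3 v1=D4 v2=A4 (M3)
bar 6: v0=E3 v1=E4 v2=B4 (P5)
  R7 @ bar1.0: B4->F4 leap 6st
  R3 @ bar2.0: D4 above B3
  R4 @ bar2.0: C3/D4 M2 untreated
  R4 @ bar2.0: C3/B3 M7 untreated
  R7 @ bar2.0: F4->B3 leap 6st
  R3 @ bar2.1: D4 above B3
  R3 @ bar2.2: D4 above B3
  R3 @ bar2.3: D4 above B3
  R2 @ bar3.0: C3/B3 M7 -> D3/A4 P5 similar
  R7 @ bar3.0: B3->A4 leap 10st
  R3 @ bar4.0: C3 above A2
  R4 @ bar4.0: C3/B3 M7 untreated
  R7 @ bar4.0: B3->A2 leap 14st
  R7 @ bar4.0: A4->B3 leap 10st
  R3 @ bar4.1: C3 above A2
  R3 @ bar4.2: C3 above A2
  R3 @ bar4.3: C3 above A2
  R2 @ bar5.0: A2/B3 M2 -> D4/A4 P5 similar
  R7 @ bar5.0: A2->D4 leap 17st
  R7 @ bar5.0: B3->A4 leap 10st
  R1 @ bar6.0: D4/A4 P5 -> E4/B4 P5 similar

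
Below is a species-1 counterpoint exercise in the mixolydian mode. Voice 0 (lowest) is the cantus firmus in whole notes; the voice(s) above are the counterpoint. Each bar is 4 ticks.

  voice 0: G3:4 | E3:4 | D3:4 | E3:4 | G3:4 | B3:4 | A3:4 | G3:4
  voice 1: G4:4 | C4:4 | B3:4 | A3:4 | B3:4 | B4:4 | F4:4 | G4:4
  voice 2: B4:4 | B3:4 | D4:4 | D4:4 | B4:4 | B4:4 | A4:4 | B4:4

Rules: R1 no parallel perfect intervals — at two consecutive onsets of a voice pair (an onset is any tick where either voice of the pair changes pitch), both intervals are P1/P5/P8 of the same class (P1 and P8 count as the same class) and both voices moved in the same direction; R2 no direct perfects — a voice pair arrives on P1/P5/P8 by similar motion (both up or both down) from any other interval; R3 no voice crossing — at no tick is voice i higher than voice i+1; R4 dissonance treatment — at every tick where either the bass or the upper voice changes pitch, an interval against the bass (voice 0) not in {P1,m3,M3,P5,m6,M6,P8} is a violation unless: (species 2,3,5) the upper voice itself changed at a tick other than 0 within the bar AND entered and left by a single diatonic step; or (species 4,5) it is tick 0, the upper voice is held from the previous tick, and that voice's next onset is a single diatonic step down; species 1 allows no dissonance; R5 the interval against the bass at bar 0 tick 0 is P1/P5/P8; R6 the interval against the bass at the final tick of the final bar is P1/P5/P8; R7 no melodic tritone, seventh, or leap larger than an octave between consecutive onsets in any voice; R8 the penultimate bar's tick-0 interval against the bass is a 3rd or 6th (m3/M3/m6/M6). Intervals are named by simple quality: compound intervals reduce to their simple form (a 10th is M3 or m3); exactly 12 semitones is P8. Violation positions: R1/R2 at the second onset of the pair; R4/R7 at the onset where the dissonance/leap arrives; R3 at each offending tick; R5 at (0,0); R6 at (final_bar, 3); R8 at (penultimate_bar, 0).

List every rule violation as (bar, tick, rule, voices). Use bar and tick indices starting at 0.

bar 0: v0=G3 v1=G4 v2=B4 downbeat M3
bar 1: v0=E3 v1=C4 v2=B3 downbeat P5
bar 2: v0=D3 v1=B3 v2=D4 downbeat P8
bar 3: v0=E3 v1=A3 v2=D4 downbeat m7
bar 4: v0=G3 v1=B3 v2=B4 downbeat M3
bar 5: v0=B3 v1=B4 v2=B4 downbeat P8
bar 6: v0=A3 v1=F4 v2=A4 downbeat P8
bar 7: v0=G3 v1=G4 v2=B4 downbeat M3
  -> R5 @ bar 0 tick 0 v(0, 2): opens on M3
  -> R2 @ bar 1 tick 0 v(0, 2): G3/B4 M3 -> E3/B3 P5 similar
  -> R3 @ bar 1 tick 0 v(1, 2): C4 above B3
  -> R3 @ bar 1 tick 1 v(1, 2): C4 above B3
  -> R3 @ bar 1 tick 2 v(1, 2): C4 above B3
  -> R3 @ bar 1 tick 3 v(1, 2): C4 above B3
  -> R4 @ bar 3 tick 0 v(0, 1): E3/A3 P4 untreated
  -> R4 @ bar 3 tick 0 v(0, 2): E3/D4 m7 untreated
  -> R2 @ bar 4 tick 0 v(1, 2): A3/D4 P4 -> B3/B4 P8 similar
  -> R2 @ bar 5 tick 0 v(0, 1): G3/B3 M3 -> B3/B4 P8 similar
  -> R1 @ bar 6 tick 0 v(0, 2): B3/B4 P8 -> A3/A4 P8 similar
  -> R7 @ bar 6 tick 0 v(1,): B4->F4 leap 6st
  -> R8 @ bar 6 tick 0 v(0, 2): penult P8 not 3rd/6th
  -> R6 @ bar 7 tick 3 v(0, 2): closes on M3

(0, 0, R5, (0, 2))
(1, 0, R2, (0, 2))
(1, 0, R3, (1, 2))
(1, 1, R3, (1, 2))
(1, 2, R3, (1, 2))
(1, 3, R3, (1, 2))
(3, 0, R4, (0, 1))
(3, 0, R4, (0, 2))
(4, 0, R2, (1, 2))
(5, 0, R2, (0, 1))
(6, 0, R1, (0, 2))
(6, 0, R7, (1,))
(6, 0, R8, (0, 2))
(7, 3, R6, (0, 2))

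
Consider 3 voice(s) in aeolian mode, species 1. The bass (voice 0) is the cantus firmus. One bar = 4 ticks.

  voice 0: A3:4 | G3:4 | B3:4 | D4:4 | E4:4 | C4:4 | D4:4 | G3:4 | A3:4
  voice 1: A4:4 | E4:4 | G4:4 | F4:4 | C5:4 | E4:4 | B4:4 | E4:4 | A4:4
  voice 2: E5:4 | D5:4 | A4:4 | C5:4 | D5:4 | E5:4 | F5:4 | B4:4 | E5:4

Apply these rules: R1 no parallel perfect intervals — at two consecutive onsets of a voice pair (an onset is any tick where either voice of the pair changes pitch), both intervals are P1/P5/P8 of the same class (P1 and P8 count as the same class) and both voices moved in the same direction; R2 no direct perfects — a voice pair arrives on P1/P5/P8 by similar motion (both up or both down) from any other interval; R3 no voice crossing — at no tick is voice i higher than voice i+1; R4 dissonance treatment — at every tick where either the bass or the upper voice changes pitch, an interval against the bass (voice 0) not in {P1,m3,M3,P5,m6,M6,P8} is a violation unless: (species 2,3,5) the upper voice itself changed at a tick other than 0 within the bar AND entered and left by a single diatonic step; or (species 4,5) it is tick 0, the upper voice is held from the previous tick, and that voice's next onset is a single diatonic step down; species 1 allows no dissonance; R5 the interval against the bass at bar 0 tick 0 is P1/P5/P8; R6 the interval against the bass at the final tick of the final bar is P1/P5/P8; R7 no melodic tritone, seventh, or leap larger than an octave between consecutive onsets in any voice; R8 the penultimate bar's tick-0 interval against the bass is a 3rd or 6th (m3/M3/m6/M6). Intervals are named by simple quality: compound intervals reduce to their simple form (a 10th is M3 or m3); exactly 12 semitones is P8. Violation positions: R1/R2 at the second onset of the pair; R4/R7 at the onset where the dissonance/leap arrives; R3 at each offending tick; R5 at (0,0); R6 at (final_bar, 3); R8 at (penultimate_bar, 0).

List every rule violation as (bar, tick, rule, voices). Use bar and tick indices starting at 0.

(1, 0, R1, (0, 2))
(2, 0, R4, (0, 2))
(3, 0, R4, (0, 2))
(4, 0, R4, (0, 2))
(7, 0, R2, (1, 2))
(7, 0, R7, (2,))
(8, 0, R1, (1, 2))
(8, 0, R2, (0, 1))
(8, 0, R2, (0, 2))

bar 0: v0=A3 v1=A4 v2=E5 downbeat P5
bar 1: v0=G3 v1=E4 v2=D5 downbeat P5
bar 2: v0=B3 v1=G4 v2=A4 downbeat m7
bar 3: v0=D4 v1=F4 v2=C5 downbeat m7
bar 4: v0=E4 v1=C5 v2=D5 downbeat m7
bar 5: v0=C4 v1=E4 v2=E5 downbeat M3
bar 6: v0=D4 v1=B4 v2=F5 downbeat m3
bar 7: v0=G3 v1=E4 v2=B4 downbeat M3
bar 8: v0=A3 v1=A4 v2=E5 downbeat P5
  -> R1 @ bar 1 tick 0 v(0, 2): A3/E5 P5 -> G3/D5 P5 similar
  -> R4 @ bar 2 tick 0 v(0, 2): B3/A4 m7 untreated
  -> R4 @ bar 3 tick 0 v(0, 2): D4/C5 m7 untreated
  -> R4 @ bar 4 tick 0 v(0, 2): E4/D5 m7 untreated
  -> R2 @ bar 7 tick 0 v(1, 2): B4/F5 TT -> E4/B4 P5 similar
  -> R7 @ bar 7 tick 0 v(2,): F5->B4 leap 6st
  -> R1 @ bar 8 tick 0 v(1, 2): E4/B4 P5 -> A4/E5 P5 similar
  -> R2 @ bar 8 tick 0 v(0, 1): G3/E4 M6 -> A3/A4 P8 similar
  -> R2 @ bar 8 tick 0 v(0, 2): G3/B4 M3 -> A3/E5 P5 similar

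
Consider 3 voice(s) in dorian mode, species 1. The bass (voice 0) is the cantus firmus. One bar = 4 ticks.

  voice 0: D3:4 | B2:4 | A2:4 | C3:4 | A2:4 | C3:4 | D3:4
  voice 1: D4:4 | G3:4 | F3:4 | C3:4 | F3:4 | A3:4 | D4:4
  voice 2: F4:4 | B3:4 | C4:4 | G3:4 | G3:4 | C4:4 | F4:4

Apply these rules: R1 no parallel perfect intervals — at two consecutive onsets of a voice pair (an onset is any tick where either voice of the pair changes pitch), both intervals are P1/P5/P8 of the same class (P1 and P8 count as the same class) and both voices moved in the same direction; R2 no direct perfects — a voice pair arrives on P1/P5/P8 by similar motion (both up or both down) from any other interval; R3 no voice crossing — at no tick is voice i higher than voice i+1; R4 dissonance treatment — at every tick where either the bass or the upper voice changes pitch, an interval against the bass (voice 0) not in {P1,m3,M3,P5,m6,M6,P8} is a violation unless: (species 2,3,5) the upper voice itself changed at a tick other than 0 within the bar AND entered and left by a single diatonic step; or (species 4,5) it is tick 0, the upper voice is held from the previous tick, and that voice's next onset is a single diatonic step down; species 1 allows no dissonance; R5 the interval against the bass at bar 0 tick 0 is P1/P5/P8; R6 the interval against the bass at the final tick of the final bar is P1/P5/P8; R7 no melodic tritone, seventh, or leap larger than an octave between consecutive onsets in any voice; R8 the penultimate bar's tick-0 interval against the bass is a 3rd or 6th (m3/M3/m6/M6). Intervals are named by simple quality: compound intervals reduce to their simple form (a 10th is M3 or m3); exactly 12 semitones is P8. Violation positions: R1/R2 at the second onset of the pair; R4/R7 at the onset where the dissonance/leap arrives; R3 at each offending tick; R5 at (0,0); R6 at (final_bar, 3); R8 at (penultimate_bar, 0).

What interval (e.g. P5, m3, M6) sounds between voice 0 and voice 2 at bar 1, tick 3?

voice 0=B2 voice 2=B3 -> P8

P8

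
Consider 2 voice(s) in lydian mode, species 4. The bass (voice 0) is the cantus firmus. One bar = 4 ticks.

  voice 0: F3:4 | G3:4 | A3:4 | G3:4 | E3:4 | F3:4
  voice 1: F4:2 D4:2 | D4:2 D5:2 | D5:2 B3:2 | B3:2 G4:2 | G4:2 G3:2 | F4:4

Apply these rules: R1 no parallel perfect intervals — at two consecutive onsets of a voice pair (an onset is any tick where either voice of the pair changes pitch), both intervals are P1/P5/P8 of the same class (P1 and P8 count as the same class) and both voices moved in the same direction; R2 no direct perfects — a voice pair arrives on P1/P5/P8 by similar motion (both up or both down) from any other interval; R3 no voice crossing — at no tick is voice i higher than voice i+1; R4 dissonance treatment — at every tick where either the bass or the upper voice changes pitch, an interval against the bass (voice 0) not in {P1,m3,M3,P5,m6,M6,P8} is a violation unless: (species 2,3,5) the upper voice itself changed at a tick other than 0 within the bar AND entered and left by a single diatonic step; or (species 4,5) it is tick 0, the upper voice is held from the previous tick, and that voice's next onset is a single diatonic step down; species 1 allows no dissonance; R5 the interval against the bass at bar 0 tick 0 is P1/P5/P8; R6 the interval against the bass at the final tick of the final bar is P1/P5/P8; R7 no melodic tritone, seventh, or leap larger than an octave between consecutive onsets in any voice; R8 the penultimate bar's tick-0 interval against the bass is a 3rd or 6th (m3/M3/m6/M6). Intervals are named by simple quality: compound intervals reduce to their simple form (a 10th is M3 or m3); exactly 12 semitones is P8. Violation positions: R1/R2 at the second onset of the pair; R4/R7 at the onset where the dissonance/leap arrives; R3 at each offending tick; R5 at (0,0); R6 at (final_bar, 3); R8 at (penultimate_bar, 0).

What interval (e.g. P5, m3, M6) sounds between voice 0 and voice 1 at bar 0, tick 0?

voice 0=F3 voice 1=F4 -> P8

P8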